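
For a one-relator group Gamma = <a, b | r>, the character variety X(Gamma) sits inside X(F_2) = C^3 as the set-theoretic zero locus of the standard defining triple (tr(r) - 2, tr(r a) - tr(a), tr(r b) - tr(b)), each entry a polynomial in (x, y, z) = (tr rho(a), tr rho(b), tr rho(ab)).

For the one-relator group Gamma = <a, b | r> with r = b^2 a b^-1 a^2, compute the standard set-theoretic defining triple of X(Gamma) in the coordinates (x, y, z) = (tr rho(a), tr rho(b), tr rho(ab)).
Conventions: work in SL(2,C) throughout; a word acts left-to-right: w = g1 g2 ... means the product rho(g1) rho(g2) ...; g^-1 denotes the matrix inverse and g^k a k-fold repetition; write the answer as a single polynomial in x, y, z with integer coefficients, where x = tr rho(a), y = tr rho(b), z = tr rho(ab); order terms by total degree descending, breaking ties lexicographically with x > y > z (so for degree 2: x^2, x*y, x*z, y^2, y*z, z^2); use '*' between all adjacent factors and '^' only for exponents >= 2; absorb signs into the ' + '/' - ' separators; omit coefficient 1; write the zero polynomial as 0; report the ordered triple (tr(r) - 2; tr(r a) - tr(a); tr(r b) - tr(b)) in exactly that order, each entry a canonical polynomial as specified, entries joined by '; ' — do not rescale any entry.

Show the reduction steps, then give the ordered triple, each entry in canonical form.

trace(a^2 b) = trace(a) * trace(b a) - trace(b) = x*z - y
trace(a^2) = trace(a) * trace(a) - trace(1) = x^2 - 2
trace(b^2 a^2) = trace(b) * trace(a^2 b) - trace(a^2) = x*y*z - x^2 - y^2 + 2
so trace(b^2 a) = trace(b) * trace(a b) - trace(a) = y*z - x
trace(a^2 b^2 a) = trace(a) * trace(b^2 a^2) - trace(b^2 a) = x^2*y*z - x^3 - x*y^2 - y*z + 3*x
trace(a b a b) = trace(a b) * trace(a b) - trace(1)   [split at repeated a] = z^2 - 2
so trace(b^2 a b a) = trace(b) * trace(a b a b) - trace(a b a) = y*z^2 - x*z - y
trace(b^2 a b) = trace(b) * trace(a b^2) - trace(a b) = y^2*z - x*y - z
trace(a^2 b^2 a b) = trace(a) * trace(b^2 a b a) - trace(b^2 a b) = x*y*z^2 - x^2*z - y^2*z + z
trace(b^2 a b^-1 a^2) = trace(a^2 b^2 a) * trace(b) - trace(a^2 b^2 a b) = x^2*y^2*z - x^3*y - x*y^3 - x*y*z^2 + x^2*z + 3*x*y - z
so trace(a^3 b^2 a) = trace(a) * trace(a b^2 a^2) - trace(a b^2 a)  (reduce the a square) = x^3*y*z - x^4 - x^2*y^2 - 2*x*y*z + 4*x^2 + y^2 - 2
trace(a^3 b^2 a b) = trace(a) * trace(a b^2 a b a) - trace(a b^2 a b)  (reduce the a square) = x^2*y*z^2 - x^3*z - x*y^2*z - y*z^2 + 2*x*z + y
reduce: trace(b^2 a b^-1 a^3) = trace(a^3 b^2 a) * trace(b) - trace(a^3 b^2 a b)  (eliminate b^-1) = x^3*y^2*z - x^4*y - x^2*y^3 - x^2*y*z^2 + x^3*z - x*y^2*z + 4*x^2*y + y^3 + y*z^2 - 2*x*z - 3*y
so trace(b^3 a^2) = trace(b) * trace(b a^2 b) - trace(b a^2) = x*y^2*z - x^2*y - y^3 - x*z + 3*y
trace(a^2 b^3 a) = trace(a) * trace(b^3 a^2) - trace(b^3 a) = x^2*y^2*z - x^3*y - x*y^3 - x^2*z - y^2*z + 4*x*y + z
trace(a b a^2 b) = trace(a) * trace(b a b a) - trace(b a b) = x*z^2 - y*z - x
so trace(a^2 b^3 a b) = trace(b) * trace(a b a^2 b^2) - trace(a b a^2 b) = x*y^2*z^2 - x^2*y*z - y^3*z - x*z^2 + 2*y*z + x
reduce: trace(b^2 a b^-1 a^2 b) = trace(a^2 b^3 a) * trace(b) - trace(a^2 b^3 a b) = x^2*y^3*z - x^3*y^2 - x*y^4 - x*y^2*z^2 + 4*x*y^2 + x*z^2 - y*z - x
assemble the triple (trace(r) - 2; trace(r a) - x; trace(r b) - y)

x^2*y^2*z - x^3*y - x*y^3 - x*y*z^2 + x^2*z + 3*x*y - z - 2; x^3*y^2*z - x^4*y - x^2*y^3 - x^2*y*z^2 + x^3*z - x*y^2*z + 4*x^2*y + y^3 + y*z^2 - 2*x*z - x - 3*y; x^2*y^3*z - x^3*y^2 - x*y^4 - x*y^2*z^2 + 4*x*y^2 + x*z^2 - y*z - x - y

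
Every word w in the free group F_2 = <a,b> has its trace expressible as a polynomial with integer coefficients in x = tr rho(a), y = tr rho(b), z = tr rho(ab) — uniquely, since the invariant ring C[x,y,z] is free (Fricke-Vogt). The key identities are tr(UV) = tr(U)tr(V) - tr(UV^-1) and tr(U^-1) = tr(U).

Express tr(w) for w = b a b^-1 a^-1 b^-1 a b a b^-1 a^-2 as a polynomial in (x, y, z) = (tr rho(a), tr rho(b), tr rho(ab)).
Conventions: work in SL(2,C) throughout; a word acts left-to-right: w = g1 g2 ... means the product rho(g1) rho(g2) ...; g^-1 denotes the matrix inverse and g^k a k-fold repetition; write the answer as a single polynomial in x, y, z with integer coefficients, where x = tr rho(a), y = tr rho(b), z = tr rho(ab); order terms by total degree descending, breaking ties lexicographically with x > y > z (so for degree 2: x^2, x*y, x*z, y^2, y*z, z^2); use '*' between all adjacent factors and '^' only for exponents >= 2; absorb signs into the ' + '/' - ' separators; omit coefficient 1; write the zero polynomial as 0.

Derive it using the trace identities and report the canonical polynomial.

-x^3*y^2*z^3 + 2*x^4*y*z^2 + 2*x^2*y^3*z^2 + 2*x^2*y*z^4 - x^5*z - 3*x^3*y^2*z - 2*x^3*z^3 - x*y^4*z - 2*x*y^2*z^3 - x*z^5 + x^4*y + x^2*y^3 - 5*x^2*y*z^2 + 6*x^3*z + 6*x*y^2*z + 6*x*z^3 - 4*x^2*y - 8*x*z + y

tr(a b a) = tr(a) * tr(b a) - tr(b)   [square of a] = x*z - y
so tr(a b a^2) = tr(a) * tr(a b a) - tr(a b)   [square of a] = x^2*z - x*y - z
reduce: tr(b a b a) = tr(b a) * tr(b a) - tr(1)   [split at a repeated b] = z^2 - 2
reduce: tr(b a b) = tr(b) * tr(a b) - tr(a)   [square of b] = y*z - x
tr(b a^2 b a) = tr(a) * tr(b a b a) - tr(b a b)   [square of a] = x*z^2 - y*z - x
so tr(b^2) = tr(b) * tr(b) - tr(1)   [square of b] = y^2 - 2
tr(b a^2 b) = tr(a) * tr(b^2 a) - tr(b^2)   [square of a] = x*y*z - x^2 - y^2 + 2
tr(a b a^2 b a) = tr(a) * tr(b a^2 b a) - tr(b a^2 b)   [square of a] = x^2*z^2 - 2*x*y*z + y^2 - 2
so tr(b a b a b a) = tr(b a) * tr(b a b a) - tr(b^-1 a^-1)   [split at a repeated b] = z^3 - 3*z
so tr(b a b a b) = tr(b) * tr(a b a b) - tr(a b a)   [square of b] = y*z^2 - x*z - y
tr(a b a^2 b a b) = tr(a) * tr(b a b a b a) - tr(b a b a b)   [square of a] = x*z^3 - y*z^2 - 2*x*z + y
so tr(b^-1 a b a^2 b a) = tr(a b a^2 b a) * tr(b) - tr(a b a^2 b a b)   [inverse elimination on b] = x^2*y*z^2 - 2*x*y^2*z - x*z^3 + y^3 + y*z^2 + 2*x*z - 3*y
tr(a b a^-1 b^-1 a b a) = tr(b^-1 a b a^2 b) * tr(a) - tr(b^-1 a b a^2 b a)   [inverse elimination on a] = -x^2*y*z^2 + x^3*z + 2*x*y^2*z + x*z^3 - x^2*y - y^3 - y*z^2 - 3*x*z + 3*y
tr(b a b a^2 b) = tr(b) * tr(a b a^2 b) - tr(a b a^2)   [square of b] = x*y*z^2 - x^2*z - y^2*z + z
tr(a b a^2 b a b a) = tr(a) * tr(b a b a^2 b a) - tr(b a b a^2 b)   [square of a] = x^2*z^3 - 2*x*y*z^2 - x^2*z + y^2*z + x*y - z
tr(b a b a b a b a) = tr(a b) * tr(a b a b a b) - tr(a^-1 b^-1 a^-1 b^-1)   [split at a repeated a] = z^4 - 4*z^2 + 2
tr(b a b a b a b) = tr(b) * tr(a b a b a b) - tr(a b a b a)   [square of b] = y*z^3 - x*z^2 - 2*y*z + x
reduce: tr(a b a^2 b a b a b) = tr(a) * tr(b a b a b a b a) - tr(b a b a b a b)   [square of a] = x*z^4 - y*z^3 - 3*x*z^2 + 2*y*z + x
reduce: tr(a b a b a b^-1 a b a) = tr(a b a^2 b a b a) * tr(b) - tr(a b a^2 b a b a b)   [inverse elimination on b] = x^2*y*z^3 - 2*x*y^2*z^2 - x*z^4 - x^2*y*z + y^3*z + y*z^3 + x*y^2 + 3*x*z^2 - 3*y*z - x
tr(a b a b a b a b a b) = tr(a b a b a b a b) * tr(a b) - tr(b a b a b a)   [split at a repeated a] = z^5 - 5*z^3 + 5*z
reduce: tr(a b a b a b^-1 a b a b) = tr(a b a b a b a b a) * tr(b) - tr(a b a b a b a b a b)   [inverse elimination on b] = x*y*z^4 - y^2*z^3 - z^5 - 3*x*y*z^2 + 2*y^2*z + 5*z^3 + x*y - 5*z
tr(b^-1 a b a b^-1 a b a b a) = tr(a b a b a b^-1 a b a) * tr(b) - tr(a b a b a b^-1 a b a b)   [inverse elimination on b] = x^2*y^2*z^3 - 2*x*y^3*z^2 - 2*x*y*z^4 - x^2*y^2*z + y^4*z + 2*y^2*z^3 + z^5 + x*y^3 + 6*x*y*z^2 - 5*y^2*z - 5*z^3 - 2*x*y + 5*z
tr(b a b a^-1 b^-1 a b a b^-1 a) = tr(b^-1 a b a b^-1 a b a b) * tr(a) - tr(b^-1 a b a b^-1 a b a b a)   [inverse elimination on a] = -x^2*y^2*z^3 + x^3*y*z^2 + 2*x*y^3*z^2 + 2*x*y*z^4 - x^2*y^2*z - x^2*z^3 - y^4*z - 2*y^2*z^3 - z^5 - 5*x*y*z^2 + 2*x^2*z + 5*y^2*z + 5*z^3 - x*y - 5*z
reduce: tr(a^-1 b^-1 a b a b^-1 a^-1 b a b) = tr(b a b a^-1 b^-1 a b a b^-1) * tr(a) - tr(b a b a^-1 b^-1 a b a b^-1 a)   [inverse elimination on a] = x^2*y^2*z^3 - 2*x^3*y*z^2 - 2*x*y^3*z^2 - 2*x*y*z^4 + x^4*z + 3*x^2*y^2*z + 2*x^2*z^3 + y^4*z + 2*y^2*z^3 + z^5 - x^3*y - x*y^3 + 4*x*y*z^2 - 5*x^2*z - 5*y^2*z - 5*z^3 + 4*x*y + 5*z
tr(b a b^-1 a^-1 b^-1 a b a b^-1 a^-1) = tr(a^-1 b^-1 a b a b^-1 a^-1 b a) * tr(b) - tr(a^-1 b^-1 a b a b^-1 a^-1 b a b)   [inverse elimination on b] = -x^2*y^2*z^3 + 2*x^3*y*z^2 + 2*x*y^3*z^2 + 2*x*y*z^4 - x^4*z - 3*x^2*y^2*z - 2*x^2*z^3 - y^4*z - 2*y^2*z^3 - z^5 + x^3*y + x*y^3 - 4*x*y*z^2 + 5*x^2*z + 5*y^2*z + 5*z^3 - 3*x*y - 5*z
tr(a b a^2 b^-1) = tr(a b a^2) * tr(b) - tr(a b a^2 b)   [inverse elimination on b] = x^2*y*z - x*y^2 - x*z^2 + x
tr(b^-1 a b a^2 b^-1) = tr(a b a^2 b^-1) * tr(b) - tr(a b a^2)   [inverse elimination on b] = x^2*y^2*z - x*y^3 - x*y*z^2 - x^2*z + 2*x*y + z
tr(a^2 b a^2) = tr(a) * tr(a b a^2) - tr(a b a)   [square of a] = x^3*z - x^2*y - 2*x*z + y
tr(a b a^2 b^-1 a) = tr(a^2 b a^2) * tr(b) - tr(a^2 b a^2 b)   [inverse elimination on b] = x^3*y*z - x^2*y^2 - x^2*z^2 + 2
reduce: tr(a b a b a^2) = tr(a) * tr(a b a b a) - tr(a b a b)   [square of a] = x^2*z^2 - x*y*z - x^2 - z^2 + 2
tr(a b a^2 b^-1 a b) = tr(a b a b a^2) * tr(b) - tr(a b a b a^2 b)   [inverse elimination on b] = x^2*y*z^2 - x*y^2*z - x*z^3 - x^2*y + 2*x*z + y
tr(b^-1 a b a^2 b^-1 a) = tr(a b a^2 b^-1 a) * tr(b) - tr(a b a^2 b^-1 a b)   [inverse elimination on b] = x^3*y^2*z - x^2*y^3 - 2*x^2*y*z^2 + x*y^2*z + x*z^3 + x^2*y - 2*x*z + y
reduce: tr(a b^-1 a^-1 b^-1 a b a) = tr(b^-1 a b a^2 b^-1) * tr(a) - tr(b^-1 a b a^2 b^-1 a)   [inverse elimination on a] = x^2*y*z^2 - x^3*z - x*y^2*z - x*z^3 + x^2*y + 3*x*z - y
tr(b a b^-1 a^-1 b^-1 a b a b^-1 a^-2) = tr(b a b^-1 a^-1 b^-1 a b a b^-1 a^-1) * tr(a) - tr(b a b^-1 a^-1 b^-1 a b a b^-1)   [inverse elimination on a] = -x^3*y^2*z^3 + 2*x^4*y*z^2 + 2*x^2*y^3*z^2 + 2*x^2*y*z^4 - x^5*z - 3*x^3*y^2*z - 2*x^3*z^3 - x*y^4*z - 2*x*y^2*z^3 - x*z^5 + x^4*y + x^2*y^3 - 5*x^2*y*z^2 + 6*x^3*z + 6*x*y^2*z + 6*x*z^3 - 4*x^2*y - 8*x*z + y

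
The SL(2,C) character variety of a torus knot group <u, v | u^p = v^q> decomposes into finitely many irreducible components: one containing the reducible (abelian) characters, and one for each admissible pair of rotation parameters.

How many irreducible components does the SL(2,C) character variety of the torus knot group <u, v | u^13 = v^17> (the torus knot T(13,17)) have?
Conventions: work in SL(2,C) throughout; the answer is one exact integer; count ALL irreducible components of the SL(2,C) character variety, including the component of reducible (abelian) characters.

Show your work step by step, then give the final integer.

Gamma = < u, v | u^13 = v^17 > (torus knot T(13,17)); the central element u^13 = v^17 acts as +I or -I in any irreducible SL(2,C) representation.
On an irreducible component, tr(u) is locked at 2*cos(pi*alpha/13) for some alpha in 1..12, and tr(v) at 2*cos(pi*beta/17) for some beta in 1..16.
Consistency of u^13 = (-1)^alpha I with v^17 = (-1)^beta I forces alpha = beta (mod 2).
Counting: 6 odd alphas x 8 odd betas + 6 even alphas x 8 even betas = 48 + 48 = 96.
components with irreducible characters: 96; plus the single component of reducible (abelian) characters: total 97.

97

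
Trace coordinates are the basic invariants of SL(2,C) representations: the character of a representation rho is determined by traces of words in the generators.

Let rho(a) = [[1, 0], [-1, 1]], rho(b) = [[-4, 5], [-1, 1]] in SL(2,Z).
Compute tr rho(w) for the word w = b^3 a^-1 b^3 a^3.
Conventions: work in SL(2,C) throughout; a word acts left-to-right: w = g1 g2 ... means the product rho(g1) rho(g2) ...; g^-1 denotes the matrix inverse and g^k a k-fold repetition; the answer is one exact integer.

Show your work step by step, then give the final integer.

rho(b) = [[-4, 5], [-1, 1]]
... * rho(b) = [[-4, 5], [-1, 1]]  ->  [[11, -15], [3, -4]]
... * rho(b) = [[-4, 5], [-1, 1]]  ->  [[-29, 40], [-8, 11]]
... * rho(a^-1) = [[1, 0], [1, 1]]  ->  [[11, 40], [3, 11]]
... * rho(b) = [[-4, 5], [-1, 1]]  ->  [[-84, 95], [-23, 26]]
... * rho(b) = [[-4, 5], [-1, 1]]  ->  [[241, -325], [66, -89]]
... * rho(b) = [[-4, 5], [-1, 1]]  ->  [[-639, 880], [-175, 241]]
... * rho(a) = [[1, 0], [-1, 1]]  ->  [[-1519, 880], [-416, 241]]
... * rho(a) = [[1, 0], [-1, 1]]  ->  [[-2399, 880], [-657, 241]]
... * rho(a) = [[1, 0], [-1, 1]]  ->  [[-3279, 880], [-898, 241]]
tr = -3279 + 241 = -3038

-3038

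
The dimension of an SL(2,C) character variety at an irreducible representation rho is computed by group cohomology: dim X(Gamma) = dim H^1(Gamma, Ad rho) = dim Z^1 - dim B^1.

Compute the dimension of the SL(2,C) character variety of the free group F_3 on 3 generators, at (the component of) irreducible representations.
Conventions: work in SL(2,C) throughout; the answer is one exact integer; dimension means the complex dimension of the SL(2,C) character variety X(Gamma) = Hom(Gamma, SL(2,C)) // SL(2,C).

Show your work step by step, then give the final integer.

6

The free group F_3: 3 generators, no relators.
Z^1(Gamma, Ad rho) = (sl_2)^3: a cocycle is a free choice of one sl_2 vector per generator, so dim Z^1 = 3*3 = 9.
Irreducibility makes the coboundary map sl_2 -> Z^1 injective (trivial centralizer), so dim B^1 = 3.
dim H^1 = 9 - 3 = 6, which is dim X.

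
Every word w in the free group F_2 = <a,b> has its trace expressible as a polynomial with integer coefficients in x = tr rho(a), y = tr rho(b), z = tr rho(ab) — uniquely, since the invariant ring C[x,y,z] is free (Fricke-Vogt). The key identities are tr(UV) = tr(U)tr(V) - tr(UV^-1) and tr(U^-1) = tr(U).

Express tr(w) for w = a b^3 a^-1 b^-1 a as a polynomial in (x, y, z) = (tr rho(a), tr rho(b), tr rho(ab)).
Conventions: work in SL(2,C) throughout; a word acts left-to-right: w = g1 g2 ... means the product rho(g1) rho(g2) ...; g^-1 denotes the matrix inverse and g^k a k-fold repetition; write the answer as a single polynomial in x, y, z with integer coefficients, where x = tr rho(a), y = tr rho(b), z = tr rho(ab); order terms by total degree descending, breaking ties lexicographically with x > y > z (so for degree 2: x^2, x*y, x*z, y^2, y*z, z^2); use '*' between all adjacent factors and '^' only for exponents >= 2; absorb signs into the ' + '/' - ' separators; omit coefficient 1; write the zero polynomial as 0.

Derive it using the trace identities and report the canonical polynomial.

-x^2*y^3*z + x^3*y^2 + x*y^4 + x*y^2*z^2 + x^2*y*z - x^3 - 5*x*y^2 - x*z^2 + y*z + 3*x

and trace(b a b) = trace(b) trace(a b) - trace(a)  (reduce the b square) = y*z - x
and trace(a b^3) = trace(b) trace(b a b) - trace(b a)  (reduce the b square) = y^2*z - x*y - z
next, trace(b^2) = trace(b) trace(b) - trace(1)  (reduce the b square) = y^2 - 2
trace(b^3) = trace(b) trace(b^2) - trace(b)  (reduce the b square) = y^3 - 3*y
next, trace(b^2 a^2 b) = trace(a) trace(b^3 a) - trace(b^3)  (reduce the a square) = x*y^2*z - x^2*y - y^3 - x*z + 3*y
and trace(a^2 b) = trace(a) trace(b a) - trace(b)  (reduce the a square) = x*z - y
next, trace(a^2) = trace(a) trace(a) - trace(1)  (reduce the a square) = x^2 - 2
and trace(b^2 a^2) = trace(b) trace(a^2 b) - trace(a^2)  (reduce the b square) = x*y*z - x^2 - y^2 + 2
and trace(b a^2 b^3) = trace(b) trace(b^2 a^2 b) - trace(b^2 a^2)  (reduce the b square) = x*y^3*z - x^2*y^2 - y^4 - 2*x*y*z + x^2 + 4*y^2 - 2
and trace(a b a b) = trace(b a) trace(b a) - trace(1)  (split on b) = z^2 - 2
trace(a b a b^2) = trace(b) trace(a b a b) - trace(a b a)  (reduce the b square) = y*z^2 - x*z - y
next, trace(b^3 a b a) = trace(b) trace(a b a b^2) - trace(a b a b)  (reduce the b square) = y^2*z^2 - x*y*z - y^2 - z^2 + 2
and trace(b^3 a b) = trace(b) trace(a b^3) - trace(a b^2)  (reduce the b square) = y^3*z - x*y^2 - 2*y*z + x
trace(b a^2 b^3 a) = trace(a) trace(b^3 a b a) - trace(b^3 a b)  (reduce the a square) = x*y^2*z^2 - x^2*y*z - y^3*z - x*z^2 + 2*y*z + x
next, trace(a^2 b^3 a^-1 b) = trace(b a^2 b^3) trace(a) - trace(b a^2 b^3 a)  (eliminate a^-1) = x^2*y^3*z - x^3*y^2 - x*y^4 - x*y^2*z^2 - x^2*y*z + y^3*z + x^3 + 4*x*y^2 + x*z^2 - 2*y*z - 3*x
next, trace(a b^3 a^-1 b^-1 a) = trace(a^2 b^3 a^-1) trace(b) - trace(a^2 b^3 a^-1 b)  (eliminate b^-1) = -x^2*y^3*z + x^3*y^2 + x*y^4 + x*y^2*z^2 + x^2*y*z - x^3 - 5*x*y^2 - x*z^2 + y*z + 3*x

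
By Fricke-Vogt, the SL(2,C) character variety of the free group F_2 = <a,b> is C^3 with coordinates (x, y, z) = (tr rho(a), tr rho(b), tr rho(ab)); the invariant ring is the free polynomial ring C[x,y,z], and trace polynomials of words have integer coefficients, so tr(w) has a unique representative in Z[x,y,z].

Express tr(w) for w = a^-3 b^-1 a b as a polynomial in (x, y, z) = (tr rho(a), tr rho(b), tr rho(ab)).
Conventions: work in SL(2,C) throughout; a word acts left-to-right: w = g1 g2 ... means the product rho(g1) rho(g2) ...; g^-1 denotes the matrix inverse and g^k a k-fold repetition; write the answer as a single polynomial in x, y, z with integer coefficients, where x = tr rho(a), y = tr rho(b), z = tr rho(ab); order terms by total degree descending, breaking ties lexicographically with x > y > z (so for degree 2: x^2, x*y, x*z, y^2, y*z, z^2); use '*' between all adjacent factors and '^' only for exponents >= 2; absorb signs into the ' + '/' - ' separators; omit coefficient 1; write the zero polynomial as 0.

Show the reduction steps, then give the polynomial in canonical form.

-x^3*y*z + x^4 + x^2*y^2 + x^2*z^2 + x*y*z - 4*x^2 - y^2 - z^2 + 2

trace(b a^-1) = trace(b) trace(a) - trace(b a) = x*y - z
trace(b a b) = trace(b) trace(a b) - trace(a) = y*z - x
trace(b a b a) = trace(a b) trace(a b) - trace(1)   [split at repeated a] = z^2 - 2
trace(a^-1 b a b) = trace(b a b) trace(a) - trace(b a b a) = x*y*z - x^2 - z^2 + 2
trace(a b a^-2 b) = trace(a^-1 b a b) trace(a) - trace(a^-1 b a b a) = x^2*y*z - x^3 - x*z^2 - y*z + 3*x
trace(b^-1 a b a^-2) = trace(a b a^-2) trace(b) - trace(a b a^-2 b) = -x^2*y*z + x^3 + x*y^2 + x*z^2 - 3*x
trace(a b a) = trace(a) trace(b a) - trace(b) = x*z - y
trace(b^-1 a b a) = trace(a b a) trace(b) - trace(a b a b) = x*y*z - y^2 - z^2 + 2
trace(b^-1 a b a^-1) = trace(b^-1 a b) trace(a) - trace(b^-1 a b a) = -x*y*z + x^2 + y^2 + z^2 - 2
trace(a^-3 b^-1 a b) = trace(b^-1 a b a^-2) trace(a) - trace(b^-1 a b a^-1) = -x^3*y*z + x^4 + x^2*y^2 + x^2*z^2 + x*y*z - 4*x^2 - y^2 - z^2 + 2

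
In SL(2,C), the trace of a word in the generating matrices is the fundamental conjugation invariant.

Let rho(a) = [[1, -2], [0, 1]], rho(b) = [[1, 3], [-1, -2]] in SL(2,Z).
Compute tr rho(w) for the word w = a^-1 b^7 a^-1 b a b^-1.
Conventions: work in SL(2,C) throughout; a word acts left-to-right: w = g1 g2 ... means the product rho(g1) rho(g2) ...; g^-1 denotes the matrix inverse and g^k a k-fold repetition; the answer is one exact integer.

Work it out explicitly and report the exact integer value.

-15

rho(a^-1) = [[1, 2], [0, 1]]
... * rho(b) = [[1, 3], [-1, -2]]  ->  [[-1, -1], [-1, -2]]
... * rho(b) = [[1, 3], [-1, -2]]  ->  [[0, -1], [1, 1]]
... * rho(b) = [[1, 3], [-1, -2]]  ->  [[1, 2], [0, 1]]
... * rho(b) = [[1, 3], [-1, -2]]  ->  [[-1, -1], [-1, -2]]
... * rho(b) = [[1, 3], [-1, -2]]  ->  [[0, -1], [1, 1]]
... * rho(b) = [[1, 3], [-1, -2]]  ->  [[1, 2], [0, 1]]
... * rho(b) = [[1, 3], [-1, -2]]  ->  [[-1, -1], [-1, -2]]
... * rho(a^-1) = [[1, 2], [0, 1]]  ->  [[-1, -3], [-1, -4]]
... * rho(b) = [[1, 3], [-1, -2]]  ->  [[2, 3], [3, 5]]
... * rho(a) = [[1, -2], [0, 1]]  ->  [[2, -1], [3, -1]]
... * rho(b^-1) = [[-2, -3], [1, 1]]  ->  [[-5, -7], [-7, -10]]
tr = -5 + -10 = -15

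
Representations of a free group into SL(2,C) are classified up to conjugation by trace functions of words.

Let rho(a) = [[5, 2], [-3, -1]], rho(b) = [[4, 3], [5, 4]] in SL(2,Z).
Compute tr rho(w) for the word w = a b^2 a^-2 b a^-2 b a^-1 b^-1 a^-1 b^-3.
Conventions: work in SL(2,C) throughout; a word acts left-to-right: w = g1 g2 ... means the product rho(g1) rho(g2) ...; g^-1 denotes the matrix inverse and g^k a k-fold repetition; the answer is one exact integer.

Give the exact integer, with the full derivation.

-4155174964

rho(a) = [[5, 2], [-3, -1]]
... * rho(b) = [[4, 3], [5, 4]]  ->  [[30, 23], [-17, -13]]
... * rho(b) = [[4, 3], [5, 4]]  ->  [[235, 182], [-133, -103]]
... * rho(a^-1) = [[-1, -2], [3, 5]]  ->  [[311, 440], [-176, -249]]
... * rho(a^-1) = [[-1, -2], [3, 5]]  ->  [[1009, 1578], [-571, -893]]
... * rho(b) = [[4, 3], [5, 4]]  ->  [[11926, 9339], [-6749, -5285]]
... * rho(a^-1) = [[-1, -2], [3, 5]]  ->  [[16091, 22843], [-9106, -12927]]
... * rho(a^-1) = [[-1, -2], [3, 5]]  ->  [[52438, 82033], [-29675, -46423]]
... * rho(b) = [[4, 3], [5, 4]]  ->  [[619917, 485446], [-350815, -274717]]
... * rho(a^-1) = [[-1, -2], [3, 5]]  ->  [[836421, 1187396], [-473336, -671955]]
... * rho(b^-1) = [[4, -3], [-5, 4]]  ->  [[-2591296, 2240321], [1466431, -1267812]]
... * rho(a^-1) = [[-1, -2], [3, 5]]  ->  [[9312259, 16384197], [-5269867, -9271922]]
... * rho(b^-1) = [[4, -3], [-5, 4]]  ->  [[-44671949, 37600011], [25280142, -21278087]]
... * rho(b^-1) = [[4, -3], [-5, 4]]  ->  [[-366687851, 284415891], [207511003, -160952774]]
... * rho(b^-1) = [[4, -3], [-5, 4]]  ->  [[-2888830859, 2237727117], [1634807882, -1266344105]]
tr = -2888830859 + -1266344105 = -4155174964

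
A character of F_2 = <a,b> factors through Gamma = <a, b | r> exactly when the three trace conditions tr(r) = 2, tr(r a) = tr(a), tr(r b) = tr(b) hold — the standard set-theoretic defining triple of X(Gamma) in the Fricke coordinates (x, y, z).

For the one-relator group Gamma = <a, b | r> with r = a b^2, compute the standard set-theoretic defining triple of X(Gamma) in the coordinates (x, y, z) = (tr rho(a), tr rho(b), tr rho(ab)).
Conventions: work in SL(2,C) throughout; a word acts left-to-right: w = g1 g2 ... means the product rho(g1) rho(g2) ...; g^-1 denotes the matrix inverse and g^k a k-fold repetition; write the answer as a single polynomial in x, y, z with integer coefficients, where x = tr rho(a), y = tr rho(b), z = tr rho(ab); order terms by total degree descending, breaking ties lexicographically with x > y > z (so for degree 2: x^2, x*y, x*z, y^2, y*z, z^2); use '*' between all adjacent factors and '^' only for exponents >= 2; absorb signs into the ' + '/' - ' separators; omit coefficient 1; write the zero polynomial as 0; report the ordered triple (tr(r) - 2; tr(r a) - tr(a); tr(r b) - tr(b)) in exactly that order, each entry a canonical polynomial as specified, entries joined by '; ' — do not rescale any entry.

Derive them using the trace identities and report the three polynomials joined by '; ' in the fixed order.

tr(a b^2) = tr(b) tr(a b) - tr(a)  (reduce the b square) = y*z - x
tr(a^2 b) = tr(a) tr(b a) - tr(b) = x*z - y
tr(a^2) = tr(a) tr(a) - tr(1) = x^2 - 2
reduce: tr(a b^2 a) = tr(b) tr(a^2 b) - tr(a^2) = x*y*z - x^2 - y^2 + 2
tr(a b^3) = tr(b) tr(a b^2) - tr(a b) = y^2*z - x*y - z
assemble the triple (tr(r) - 2; tr(r a) - x; tr(r b) - y)

y*z - x - 2; x*y*z - x^2 - y^2 - x + 2; y^2*z - x*y - y - z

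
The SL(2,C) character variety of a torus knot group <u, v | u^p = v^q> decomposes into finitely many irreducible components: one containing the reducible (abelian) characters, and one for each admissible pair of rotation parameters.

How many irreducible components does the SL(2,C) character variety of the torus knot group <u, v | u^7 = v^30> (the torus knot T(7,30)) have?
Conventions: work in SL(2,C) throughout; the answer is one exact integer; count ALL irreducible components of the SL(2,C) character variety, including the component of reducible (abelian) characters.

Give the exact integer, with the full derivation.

In the torus knot group T(7,30), u^7 = v^30 is central, so an irreducible representation sends it to +I or -I (Schur).
So on each irreducible component the traces are pinned: tr(u) = 2*cos(pi*alpha/7) with 1 <= alpha <= 6, tr(v) = 2*cos(pi*beta/30) with 1 <= beta <= 29.
u^7 = (-1)^alpha I and v^30 = (-1)^beta I must agree, so alpha and beta have equal parity.
Counting: 3 odd alphas x 15 odd betas + 3 even alphas x 14 even betas = 45 + 42 = 87.
components with irreducible characters: 87; plus the single component of reducible (abelian) characters: total 88.

88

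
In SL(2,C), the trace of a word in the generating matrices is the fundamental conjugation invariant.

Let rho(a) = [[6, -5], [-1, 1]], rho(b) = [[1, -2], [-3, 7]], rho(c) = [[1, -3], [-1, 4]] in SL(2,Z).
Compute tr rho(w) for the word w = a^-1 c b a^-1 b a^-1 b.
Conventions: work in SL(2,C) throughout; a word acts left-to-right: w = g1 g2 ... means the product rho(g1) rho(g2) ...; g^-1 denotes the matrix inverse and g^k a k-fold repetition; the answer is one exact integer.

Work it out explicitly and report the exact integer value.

68720

rho(a^-1) = [[1, 5], [1, 6]]
... * rho(c) = [[1, -3], [-1, 4]]  ->  [[-4, 17], [-5, 21]]
... * rho(b) = [[1, -2], [-3, 7]]  ->  [[-55, 127], [-68, 157]]
... * rho(a^-1) = [[1, 5], [1, 6]]  ->  [[72, 487], [89, 602]]
... * rho(b) = [[1, -2], [-3, 7]]  ->  [[-1389, 3265], [-1717, 4036]]
... * rho(a^-1) = [[1, 5], [1, 6]]  ->  [[1876, 12645], [2319, 15631]]
... * rho(b) = [[1, -2], [-3, 7]]  ->  [[-36059, 84763], [-44574, 104779]]
tr = -36059 + 104779 = 68720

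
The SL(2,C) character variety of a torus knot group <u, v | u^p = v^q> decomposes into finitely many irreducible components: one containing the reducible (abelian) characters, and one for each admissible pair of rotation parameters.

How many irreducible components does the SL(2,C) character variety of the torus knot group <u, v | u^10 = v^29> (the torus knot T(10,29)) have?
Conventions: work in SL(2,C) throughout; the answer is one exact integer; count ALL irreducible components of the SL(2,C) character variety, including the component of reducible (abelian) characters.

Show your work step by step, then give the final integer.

In the torus knot group T(10,29), u^10 = v^29 is central, so an irreducible representation sends it to +I or -I (Schur).
This locks tr(u) to 2*cos(pi*alpha/10), alpha in 1..9, and tr(v) to 2*cos(pi*beta/29), beta in 1..28, on each component of irreducible characters.
u^10 = (-1)^alpha I and v^29 = (-1)^beta I must agree, so alpha and beta have equal parity.
count pairs: odd alpha (5 choices) x odd beta (14), plus even alpha (4) x even beta (14): 5*14 + 4*14 = 126.
That is 126 components of irreducible characters, and with the reducible (abelian) component the total is 127.

127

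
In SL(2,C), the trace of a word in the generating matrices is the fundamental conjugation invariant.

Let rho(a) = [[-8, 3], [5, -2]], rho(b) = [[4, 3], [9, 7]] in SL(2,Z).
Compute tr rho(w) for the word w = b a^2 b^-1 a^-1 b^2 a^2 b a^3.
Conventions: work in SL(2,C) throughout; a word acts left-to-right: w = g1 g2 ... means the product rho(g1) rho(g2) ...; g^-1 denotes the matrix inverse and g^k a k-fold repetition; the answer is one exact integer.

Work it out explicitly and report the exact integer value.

rho(b) = [[4, 3], [9, 7]]
... * rho(a) = [[-8, 3], [5, -2]]  ->  [[-17, 6], [-37, 13]]
... * rho(a) = [[-8, 3], [5, -2]]  ->  [[166, -63], [361, -137]]
... * rho(b^-1) = [[7, -3], [-9, 4]]  ->  [[1729, -750], [3760, -1631]]
... * rho(a^-1) = [[-2, -3], [-5, -8]]  ->  [[292, 813], [635, 1768]]
... * rho(b) = [[4, 3], [9, 7]]  ->  [[8485, 6567], [18452, 14281]]
... * rho(b) = [[4, 3], [9, 7]]  ->  [[93043, 71424], [202337, 155323]]
... * rho(a) = [[-8, 3], [5, -2]]  ->  [[-387224, 136281], [-842081, 296365]]
... * rho(a) = [[-8, 3], [5, -2]]  ->  [[3779197, -1434234], [8218473, -3118973]]
... * rho(b) = [[4, 3], [9, 7]]  ->  [[2208682, 1297953], [4803135, 2822608]]
... * rho(a) = [[-8, 3], [5, -2]]  ->  [[-11179691, 4030140], [-24312040, 8764189]]
... * rho(a) = [[-8, 3], [5, -2]]  ->  [[109588228, -41599353], [238317265, -90464498]]
... * rho(a) = [[-8, 3], [5, -2]]  ->  [[-1084702589, 411963390], [-2358860610, 895880791]]
tr = -1084702589 + 895880791 = -188821798

-188821798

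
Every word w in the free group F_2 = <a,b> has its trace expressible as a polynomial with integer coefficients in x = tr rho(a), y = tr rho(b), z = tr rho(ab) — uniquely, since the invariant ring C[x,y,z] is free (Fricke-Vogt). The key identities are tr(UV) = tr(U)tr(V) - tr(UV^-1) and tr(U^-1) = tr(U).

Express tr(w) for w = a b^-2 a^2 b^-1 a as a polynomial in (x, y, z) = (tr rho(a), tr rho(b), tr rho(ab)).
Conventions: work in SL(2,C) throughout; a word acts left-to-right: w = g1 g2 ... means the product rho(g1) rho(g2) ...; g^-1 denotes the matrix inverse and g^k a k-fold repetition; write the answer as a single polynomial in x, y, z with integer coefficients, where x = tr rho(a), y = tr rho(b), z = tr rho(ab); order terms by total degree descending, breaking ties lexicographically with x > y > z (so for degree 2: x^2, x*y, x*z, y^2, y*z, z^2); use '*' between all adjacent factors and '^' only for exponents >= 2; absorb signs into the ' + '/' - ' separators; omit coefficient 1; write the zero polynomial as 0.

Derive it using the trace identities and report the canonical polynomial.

x^4*y^3 - 2*x^3*y^2*z - x^4*y - 2*x^2*y^3 + x^2*y*z^2 + x^3*z + 2*x*y^2*z + 3*x^2*y + y^3 - 2*x*z - 3*y

trace(a^2) = trace(a) trace(a) - trace(1) = x^2 - 2
trace(a^3) = trace(a) trace(a^2) - trace(a) = x^3 - 3*x
trace(a^4) = trace(a) trace(a^3) - trace(a^2) = x^4 - 4*x^2 + 2
trace(a b a) = trace(a) trace(b a) - trace(b) = x*z - y
trace(b a^3) = trace(a) trace(a b a) - trace(a b) = x^2*z - x*y - z
trace(a^4 b) = trace(a) trace(b a^3) - trace(b a^2) = x^3*z - x^2*y - 2*x*z + y
trace(a^4 b^-1) = trace(a^4) trace(b) - trace(a^4 b) = x^4*y - x^3*z - 3*x^2*y + 2*x*z + y
trace(a^2 b^-2 a^2) = trace(a^4 b^-1) trace(b) - trace(a^4) = x^4*y^2 - x^3*y*z - x^4 - 3*x^2*y^2 + 2*x*y*z + 4*x^2 + y^2 - 2
apply: trace(b a b a) = trace(b a) trace(b a) - trace(1) = z^2 - 2
trace(b a b) = trace(b) trace(a b) - trace(a) = y*z - x
apply: trace(b a^2 b a) = trace(a) trace(b a b a) - trace(b a b) = x*z^2 - y*z - x
trace(b^2) = trace(b) trace(b) - trace(1) = y^2 - 2
trace(b a^2 b) = trace(a) trace(b^2 a) - trace(b^2) = x*y*z - x^2 - y^2 + 2
trace(a^2 b a^2 b) = trace(a) trace(b a^2 b a) - trace(b a^2 b) = x^2*z^2 - 2*x*y*z + y^2 - 2
apply: trace(b^-1 a^2 b a^2) = trace(a^2 b a^2) trace(b) - trace(a^2 b a^2 b) = x^3*y*z - x^2*y^2 - x^2*z^2 + 2
apply: trace(a^2 b^-2 a^2 b) = trace(b^-1 a^2 b a^2) trace(b) - trace(b^-1 a^2 b a^2 b) = x^3*y^2*z - x^2*y^3 - x^2*y*z^2 - x^3*z + x^2*y + 2*x*z + y
trace(a b^-2 a^2 b^-1 a) = trace(a^2 b^-2 a^2) trace(b) - trace(a^2 b^-2 a^2 b) = x^4*y^3 - 2*x^3*y^2*z - x^4*y - 2*x^2*y^3 + x^2*y*z^2 + x^3*z + 2*x*y^2*z + 3*x^2*y + y^3 - 2*x*z - 3*y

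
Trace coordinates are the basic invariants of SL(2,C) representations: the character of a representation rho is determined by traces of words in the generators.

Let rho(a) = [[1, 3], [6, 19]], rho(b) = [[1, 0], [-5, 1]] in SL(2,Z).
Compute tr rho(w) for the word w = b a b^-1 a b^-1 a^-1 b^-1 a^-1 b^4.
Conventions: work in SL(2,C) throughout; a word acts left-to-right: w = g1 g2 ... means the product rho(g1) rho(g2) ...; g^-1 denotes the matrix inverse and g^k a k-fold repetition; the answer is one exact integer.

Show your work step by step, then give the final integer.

198677

rho(b) = [[1, 0], [-5, 1]]
... * rho(a) = [[1, 3], [6, 19]]  ->  [[1, 3], [1, 4]]
... * rho(b^-1) = [[1, 0], [5, 1]]  ->  [[16, 3], [21, 4]]
... * rho(a) = [[1, 3], [6, 19]]  ->  [[34, 105], [45, 139]]
... * rho(b^-1) = [[1, 0], [5, 1]]  ->  [[559, 105], [740, 139]]
... * rho(a^-1) = [[19, -3], [-6, 1]]  ->  [[9991, -1572], [13226, -2081]]
... * rho(b^-1) = [[1, 0], [5, 1]]  ->  [[2131, -1572], [2821, -2081]]
... * rho(a^-1) = [[19, -3], [-6, 1]]  ->  [[49921, -7965], [66085, -10544]]
... * rho(b) = [[1, 0], [-5, 1]]  ->  [[89746, -7965], [118805, -10544]]
... * rho(b) = [[1, 0], [-5, 1]]  ->  [[129571, -7965], [171525, -10544]]
... * rho(b) = [[1, 0], [-5, 1]]  ->  [[169396, -7965], [224245, -10544]]
... * rho(b) = [[1, 0], [-5, 1]]  ->  [[209221, -7965], [276965, -10544]]
tr = 209221 + -10544 = 198677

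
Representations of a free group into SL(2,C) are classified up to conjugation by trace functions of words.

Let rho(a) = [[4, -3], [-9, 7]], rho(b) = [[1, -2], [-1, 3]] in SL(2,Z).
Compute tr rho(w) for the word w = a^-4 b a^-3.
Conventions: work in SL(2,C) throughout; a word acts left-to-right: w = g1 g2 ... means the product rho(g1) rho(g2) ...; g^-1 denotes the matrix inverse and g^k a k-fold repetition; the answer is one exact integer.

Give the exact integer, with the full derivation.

rho(a^-1) = [[7, 3], [9, 4]]
... * rho(a^-1) = [[7, 3], [9, 4]]  ->  [[76, 33], [99, 43]]
... * rho(a^-1) = [[7, 3], [9, 4]]  ->  [[829, 360], [1080, 469]]
... * rho(a^-1) = [[7, 3], [9, 4]]  ->  [[9043, 3927], [11781, 5116]]
... * rho(b) = [[1, -2], [-1, 3]]  ->  [[5116, -6305], [6665, -8214]]
... * rho(a^-1) = [[7, 3], [9, 4]]  ->  [[-20933, -9872], [-27271, -12861]]
... * rho(a^-1) = [[7, 3], [9, 4]]  ->  [[-235379, -102287], [-306646, -133257]]
... * rho(a^-1) = [[7, 3], [9, 4]]  ->  [[-2568236, -1115285], [-3345835, -1452966]]
tr = -2568236 + -1452966 = -4021202

-4021202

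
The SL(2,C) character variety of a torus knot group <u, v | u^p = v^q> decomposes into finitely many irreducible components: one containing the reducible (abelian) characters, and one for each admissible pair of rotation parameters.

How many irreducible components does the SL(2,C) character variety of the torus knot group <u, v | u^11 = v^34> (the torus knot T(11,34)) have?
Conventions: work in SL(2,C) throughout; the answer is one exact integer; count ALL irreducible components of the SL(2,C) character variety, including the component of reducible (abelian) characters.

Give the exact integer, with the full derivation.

In the torus knot group T(11,34), u^11 = v^34 is central, so an irreducible representation sends it to +I or -I (Schur).
On an irreducible component, tr(u) is locked at 2*cos(pi*alpha/11) for some alpha in 1..10, and tr(v) at 2*cos(pi*beta/34) for some beta in 1..33.
The two central values (-1)^alpha I and (-1)^beta I must be the same matrix, so alpha and beta share a parity.
Enumerate parity-matched pairs: 5*17 odd-odd plus 5*16 even-even gives 165.
That is 165 components of irreducible characters, and with the reducible (abelian) component the total is 166.

166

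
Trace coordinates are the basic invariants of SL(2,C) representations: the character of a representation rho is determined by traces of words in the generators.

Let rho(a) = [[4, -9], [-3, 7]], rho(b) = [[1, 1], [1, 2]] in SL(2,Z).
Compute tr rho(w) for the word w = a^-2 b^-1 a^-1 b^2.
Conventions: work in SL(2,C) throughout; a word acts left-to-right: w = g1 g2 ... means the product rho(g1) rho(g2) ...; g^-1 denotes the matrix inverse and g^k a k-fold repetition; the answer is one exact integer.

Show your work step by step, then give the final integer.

4395

rho(a^-1) = [[7, 9], [3, 4]]
... * rho(a^-1) = [[7, 9], [3, 4]]  ->  [[76, 99], [33, 43]]
... * rho(b^-1) = [[2, -1], [-1, 1]]  ->  [[53, 23], [23, 10]]
... * rho(a^-1) = [[7, 9], [3, 4]]  ->  [[440, 569], [191, 247]]
... * rho(b) = [[1, 1], [1, 2]]  ->  [[1009, 1578], [438, 685]]
... * rho(b) = [[1, 1], [1, 2]]  ->  [[2587, 4165], [1123, 1808]]
tr = 2587 + 1808 = 4395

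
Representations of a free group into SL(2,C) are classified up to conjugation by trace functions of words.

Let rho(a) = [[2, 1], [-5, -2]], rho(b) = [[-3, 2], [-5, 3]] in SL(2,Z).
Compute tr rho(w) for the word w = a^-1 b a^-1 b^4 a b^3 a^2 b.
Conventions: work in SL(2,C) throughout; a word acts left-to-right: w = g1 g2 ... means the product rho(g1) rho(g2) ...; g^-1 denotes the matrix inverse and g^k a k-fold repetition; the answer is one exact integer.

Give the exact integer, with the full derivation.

rho(a^-1) = [[-2, -1], [5, 2]]
... * rho(b) = [[-3, 2], [-5, 3]]  ->  [[11, -7], [-25, 16]]
... * rho(a^-1) = [[-2, -1], [5, 2]]  ->  [[-57, -25], [130, 57]]
... * rho(b) = [[-3, 2], [-5, 3]]  ->  [[296, -189], [-675, 431]]
... * rho(b) = [[-3, 2], [-5, 3]]  ->  [[57, 25], [-130, -57]]
... * rho(b) = [[-3, 2], [-5, 3]]  ->  [[-296, 189], [675, -431]]
... * rho(b) = [[-3, 2], [-5, 3]]  ->  [[-57, -25], [130, 57]]
... * rho(a) = [[2, 1], [-5, -2]]  ->  [[11, -7], [-25, 16]]
... * rho(b) = [[-3, 2], [-5, 3]]  ->  [[2, 1], [-5, -2]]
... * rho(b) = [[-3, 2], [-5, 3]]  ->  [[-11, 7], [25, -16]]
... * rho(b) = [[-3, 2], [-5, 3]]  ->  [[-2, -1], [5, 2]]
... * rho(a) = [[2, 1], [-5, -2]]  ->  [[1, 0], [0, 1]]
... * rho(a) = [[2, 1], [-5, -2]]  ->  [[2, 1], [-5, -2]]
... * rho(b) = [[-3, 2], [-5, 3]]  ->  [[-11, 7], [25, -16]]
tr = -11 + -16 = -27

-27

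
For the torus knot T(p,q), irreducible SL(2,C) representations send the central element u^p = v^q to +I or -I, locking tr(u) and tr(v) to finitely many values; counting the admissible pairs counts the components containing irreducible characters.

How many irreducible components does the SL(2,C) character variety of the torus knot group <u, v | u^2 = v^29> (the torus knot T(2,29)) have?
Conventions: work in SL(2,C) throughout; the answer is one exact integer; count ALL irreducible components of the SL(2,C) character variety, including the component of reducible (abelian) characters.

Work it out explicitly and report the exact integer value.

15

For T(2,29): irreducibility forces the central element u^2 = v^29 to one of +I, -I.
So on each irreducible component the traces are pinned: tr(u) = 2*cos(pi*alpha/2) with 1 <= alpha <= 1, tr(v) = 2*cos(pi*beta/29) with 1 <= beta <= 28.
Consistency of u^2 = (-1)^alpha I with v^29 = (-1)^beta I forces alpha = beta (mod 2).
count pairs: odd alpha (1 choices) x odd beta (14), plus even alpha (0) x even beta (14): 1*14 + 0*14 = 14.
Total: 14 irreducible-character components + 1 reducible (abelian) component = 15.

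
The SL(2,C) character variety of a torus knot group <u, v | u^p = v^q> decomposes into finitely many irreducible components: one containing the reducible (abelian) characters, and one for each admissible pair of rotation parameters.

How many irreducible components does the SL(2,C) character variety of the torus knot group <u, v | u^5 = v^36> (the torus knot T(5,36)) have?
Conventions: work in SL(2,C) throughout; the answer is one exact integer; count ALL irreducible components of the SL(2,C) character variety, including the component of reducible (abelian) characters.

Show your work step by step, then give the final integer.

In the torus knot group T(5,36), u^5 = v^36 is central, so an irreducible representation sends it to +I or -I (Schur).
On an irreducible component, tr(u) is locked at 2*cos(pi*alpha/5) for some alpha in 1..4, and tr(v) at 2*cos(pi*beta/36) for some beta in 1..35.
u^5 = (-1)^alpha I and v^36 = (-1)^beta I must agree, so alpha and beta have equal parity.
count pairs: odd alpha (2 choices) x odd beta (18), plus even alpha (2) x even beta (17): 2*18 + 2*17 = 70.
That is 70 components of irreducible characters, and with the reducible (abelian) component the total is 71.

71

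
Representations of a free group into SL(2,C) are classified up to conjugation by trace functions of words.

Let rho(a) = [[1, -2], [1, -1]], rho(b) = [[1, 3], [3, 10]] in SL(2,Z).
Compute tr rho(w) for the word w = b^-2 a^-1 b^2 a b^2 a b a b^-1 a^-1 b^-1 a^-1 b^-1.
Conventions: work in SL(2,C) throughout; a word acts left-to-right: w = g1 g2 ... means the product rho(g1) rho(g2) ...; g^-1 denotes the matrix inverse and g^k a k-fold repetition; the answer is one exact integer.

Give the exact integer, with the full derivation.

78037983407

rho(b^-1) = [[10, -3], [-3, 1]]
... * rho(b^-1) = [[10, -3], [-3, 1]]  ->  [[109, -33], [-33, 10]]
... * rho(a^-1) = [[-1, 2], [-1, 1]]  ->  [[-76, 185], [23, -56]]
... * rho(b) = [[1, 3], [3, 10]]  ->  [[479, 1622], [-145, -491]]
... * rho(b) = [[1, 3], [3, 10]]  ->  [[5345, 17657], [-1618, -5345]]
... * rho(a) = [[1, -2], [1, -1]]  ->  [[23002, -28347], [-6963, 8581]]
... * rho(b) = [[1, 3], [3, 10]]  ->  [[-62039, -214464], [18780, 64921]]
... * rho(b) = [[1, 3], [3, 10]]  ->  [[-705431, -2330757], [213543, 705550]]
... * rho(a) = [[1, -2], [1, -1]]  ->  [[-3036188, 3741619], [919093, -1132636]]
... * rho(b) = [[1, 3], [3, 10]]  ->  [[8188669, 28307626], [-2478815, -8569081]]
... * rho(a) = [[1, -2], [1, -1]]  ->  [[36496295, -44684964], [-11047896, 13526711]]
... * rho(b^-1) = [[10, -3], [-3, 1]]  ->  [[499017842, -154173849], [-151059093, 46670399]]
... * rho(a^-1) = [[-1, 2], [-1, 1]]  ->  [[-344843993, 843861835], [104388694, -255447787]]
... * rho(b^-1) = [[10, -3], [-3, 1]]  ->  [[-5980025435, 1878393814], [1810230301, -568613869]]
... * rho(a^-1) = [[-1, 2], [-1, 1]]  ->  [[4101631621, -10081657056], [-1241616432, 3051846733]]
... * rho(b^-1) = [[10, -3], [-3, 1]]  ->  [[71261287378, -22386551919], [-21571704519, 6776696029]]
tr = 71261287378 + 6776696029 = 78037983407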